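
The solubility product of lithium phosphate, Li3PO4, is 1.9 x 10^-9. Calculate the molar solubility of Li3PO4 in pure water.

s ≈ 2.9 x 10^-3 M

Li3PO4(s) ⇌ 3 Li^+(aq) + PO4^3-(aq)
Ksp = [Li^+]^3[PO4^3-]
With molar solubility s: [Li^+] = 3s, [PO4^3-] = s.
So Ksp = (3s)^3 × s = 27s^4
s = (1.9 x 10^-9 / 27)^(1/4) = 2.9 × 10^-3 M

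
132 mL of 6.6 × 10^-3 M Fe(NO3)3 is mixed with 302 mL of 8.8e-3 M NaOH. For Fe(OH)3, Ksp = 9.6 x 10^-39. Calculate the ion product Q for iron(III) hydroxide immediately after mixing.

Q = 4.6 × 10^-10

Total volume = 132 + 302 = 434 mL.
[Fe^3+] = 6.6 × 10^-3 × (132/434) = 2.01 × 10^-3 M
[OH^-] = 8.8 × 10^-3 × (302/434) = 6.12 x 10^-3 M
Fe(OH)3(s) ⇌ Fe^3+(aq) + 3 OH^-(aq), so Q = [Fe^3+][OH^-]^3
Q = (2.01 × 10^-3)(6.12 × 10^-3)^3 = 4.6 × 10^-10
Q > Ksp, so Fe(OH)3 will precipitate.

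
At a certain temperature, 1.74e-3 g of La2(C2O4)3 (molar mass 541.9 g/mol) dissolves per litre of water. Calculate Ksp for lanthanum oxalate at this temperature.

Ksp ≈ 3.69 × 10^-26

Molar solubility s = (1.74 × 10^-3 g/L) / (541.9 g/mol) = 3.211 × 10^-6 M.
La2(C2O4)3(s) ⇌ 2 La^3+(aq) + 3 C2O4^2-(aq)
For each mole of La2(C2O4)3 that dissolves: [La^3+] = 2s, [C2O4^2-] = 3s.
Ksp = [La^3+]^2[C2O4^2-]^3
So Ksp = (2s)^2 × (3s)^3 = 108s^5
Ksp = 108 × (3.211 × 10^-6)^5 = 3.69 × 10^-26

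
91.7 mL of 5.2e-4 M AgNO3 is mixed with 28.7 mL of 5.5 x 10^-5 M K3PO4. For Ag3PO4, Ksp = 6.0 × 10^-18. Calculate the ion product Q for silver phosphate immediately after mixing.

Total volume = 91.7 + 28.7 = 120.4 mL.
[Ag^+] = 5.2 × 10^-4 × (91.7/120.4) = 3.96 x 10^-4 M
[PO4^3-] = 5.5 × 10^-5 × (28.7/120.4) = 1.31 × 10^-5 M
Ag3PO4(s) ⇌ 3 Ag^+ + PO4^3-, so Q = [Ag^+]^3[PO4^3-]
Q = (3.96 × 10^-4)^3(1.31 x 10^-5) = 8.1 × 10^-16
Q > Ksp, so Ag3PO4 will precipitate.

Q ≈ 8.1e-16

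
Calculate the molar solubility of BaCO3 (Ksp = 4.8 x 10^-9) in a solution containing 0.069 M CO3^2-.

7.0 × 10^-8 M

BaCO3(s) ⇌ Ba^2+(aq) + CO3^2-(aq)
Ksp = [Ba^2+][CO3^2-]
Let s be the molar solubility in this solution. [Ba^2+] = s, [CO3^2-] = 0.069 + s ≈ 0.069 (since the CO3^2- already present dominates).
Ksp ≈ s × 0.069
s = 7.0 x 10^-8 M
Check: s = 7.0 x 10^-8 ≪ 0.069, so the approximation is valid.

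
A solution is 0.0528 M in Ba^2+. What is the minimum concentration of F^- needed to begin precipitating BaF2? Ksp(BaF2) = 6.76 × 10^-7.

3.58 × 10^-3 M

BaF2(s) <=> Ba^2+(aq) + 2 F^-(aq)
Ksp = [Ba^2+][F^-]^2
Precipitation begins when Q = Ksp. With [Ba^2+] = 0.0528 M:
6.76 × 10^-7 = (0.0528) × [F^-]^2
[F^-] = (6.76 × 10^-7 / 5.28 x 10^-2)^(1/2) = 3.58 x 10^-3 M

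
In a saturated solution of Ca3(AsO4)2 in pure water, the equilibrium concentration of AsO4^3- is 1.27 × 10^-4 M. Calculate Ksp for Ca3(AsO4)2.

Ksp = 1.12e-19

Ca3(AsO4)2(s) ⇌ 3 Ca^2+ + 2 AsO4^3-
Stoichiometry gives [Ca^2+] = (3/2)[AsO4^3-] = 1.905 × 10^-4 M.
Ksp = [Ca^2+]^3[AsO4^3-]^2
Ksp = (1.905 × 10^-4)^3 × (1.27 × 10^-4)^2 = 1.12 x 10^-19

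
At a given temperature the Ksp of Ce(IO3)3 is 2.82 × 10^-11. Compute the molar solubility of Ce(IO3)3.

Ce(IO3)3(s) ⇌ Ce^3+(aq) + 3 IO3^-(aq)
Ksp = [Ce^3+][IO3^-]^3
Let s = molar solubility. Then [Ce^3+] = s and [IO3^-] = 3s.
Substituting: Ksp = s(3s)^3 = 27s^4
s = (2.82 × 10^-11 / 27)^(1/4) = 1.01 × 10^-3 M

s ≈ 1.01 × 10^-3 M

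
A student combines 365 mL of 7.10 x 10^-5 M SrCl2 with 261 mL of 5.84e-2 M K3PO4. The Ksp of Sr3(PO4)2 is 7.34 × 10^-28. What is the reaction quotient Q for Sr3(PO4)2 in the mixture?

Total volume = 365 + 261 = 626 mL.
[Sr^2+] = 7.10 × 10^-5 × (365/626) = 4.140 × 10^-5 M
[PO4^3-] = 5.84 × 10^-2 × (261/626) = 2.435 × 10^-2 M
Sr3(PO4)2(s) ⇌ 3 Sr^2+(aq) + 2 PO4^3-(aq), so Q = [Sr^2+]^3[PO4^3-]^2
Q = (4.140 × 10^-5)^3(2.435 × 10^-2)^2 = 4.21 x 10^-17
Q > Ksp, so Sr3(PO4)2 will precipitate.

Q = 4.21 x 10^-17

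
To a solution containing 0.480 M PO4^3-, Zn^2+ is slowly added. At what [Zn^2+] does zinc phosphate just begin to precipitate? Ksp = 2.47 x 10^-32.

Zn3(PO4)2(s) ⇌ 3 Zn^2+ + 2 PO4^3-
Ksp = [Zn^2+]^3[PO4^3-]^2
Precipitation begins when Q = Ksp. With [PO4^3-] = 0.480 M:
2.47 x 10^-32 = (0.480)^2 × [Zn^2+]^3
[Zn^2+] = (2.47 x 10^-32 / 2.304 x 10^-1)^(1/3) = 4.75 × 10^-11 M

[Zn^2+] ≈ 4.75 × 10^-11 M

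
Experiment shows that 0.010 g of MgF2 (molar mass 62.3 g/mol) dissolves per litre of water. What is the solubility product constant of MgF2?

Ksp = 1.7e-11

Molar solubility s = (1.0 × 10^-2 g/L) / (62.3 g/mol) = 1.61 × 10^-4 M.
MgF2(s) <=> Mg^2+(aq) + 2 F^-(aq)
If s mol/L of MgF2 dissolves, [Mg^2+] = s and [F^-] = 2s.
Ksp = [Mg^2+][F^-]^2
So Ksp = s × (2s)^2 = 4s^3
Ksp = 4 × (1.61 × 10^-4)^3 = 1.7 x 10^-11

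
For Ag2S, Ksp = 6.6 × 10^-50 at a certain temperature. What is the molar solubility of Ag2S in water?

2.5 × 10^-17 M

Ag2S(s) ⇌ 2 Ag^+(aq) + S^2-(aq)
Ksp = [Ag^+]^2[S^2-]
With molar solubility s: [Ag^+] = 2s, [S^2-] = s.
Ksp = (2s)^2s = 4s^3
s^3 = 6.6 × 10^-50 / 4, so s = 2.5 x 10^-17 M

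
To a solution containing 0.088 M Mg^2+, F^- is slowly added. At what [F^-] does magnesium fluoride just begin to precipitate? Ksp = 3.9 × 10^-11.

[F^-] ≈ 2.1e-5 M

MgF2(s) ⇌ Mg^2+(aq) + 2 F^-(aq)
Ksp = [Mg^2+][F^-]^2
Precipitation begins when Q = Ksp. With [Mg^2+] = 0.088 M:
3.9 × 10^-11 = (0.088) × [F^-]^2
[F^-] = (3.9 × 10^-11 / 8.8 × 10^-2)^(1/2) = 2.1 × 10^-5 M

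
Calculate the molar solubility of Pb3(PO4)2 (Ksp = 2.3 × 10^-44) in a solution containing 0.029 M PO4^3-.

s = 1.0e-14 M

Pb3(PO4)2(s) ⇌ 3 Pb^2+ + 2 PO4^3-
Ksp = [Pb^2+]^3[PO4^3-]^2
If s mol/L dissolves here, [Pb^2+] = 3s, [PO4^3-] = 0.029 + 2s ≈ 0.029 (since the PO4^3- already present dominates).
Ksp ≈ (3s)^3 × (0.029)^2
s = 1.0 × 10^-14 M
Check: 2s = 2.0 × 10^-14 ≪ 0.029, so the approximation is valid.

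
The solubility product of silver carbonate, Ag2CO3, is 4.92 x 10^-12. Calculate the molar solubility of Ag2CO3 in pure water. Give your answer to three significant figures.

Ag2CO3(s) ⇌ 2 Ag^+(aq) + CO3^2-(aq)
Ksp = [Ag^+]^2[CO3^2-]
With molar solubility s: [Ag^+] = 2s, [CO3^2-] = s.
Substituting: Ksp = (2s)^2s = 4s^3
s^3 = 4.92 x 10^-12 / 4, so s = 1.07 × 10^-4 M

1.07e-4 M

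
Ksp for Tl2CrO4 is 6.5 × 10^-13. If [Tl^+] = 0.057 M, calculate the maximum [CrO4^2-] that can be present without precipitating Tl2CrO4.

[CrO4^2-] = 2.0e-10 M

Tl2CrO4(s) ⇌ 2 Tl^+(aq) + CrO4^2-(aq)
Ksp = [Tl^+]^2[CrO4^2-]
Precipitation begins when Q = Ksp. With [Tl^+] = 0.057 M:
6.5 × 10^-13 = (0.057)^2 × [CrO4^2-]
[CrO4^2-] = (6.5 × 10^-13 / 3.25 × 10^-3) = 2.0 × 10^-10 M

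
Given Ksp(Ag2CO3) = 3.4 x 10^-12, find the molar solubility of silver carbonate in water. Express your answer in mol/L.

Ag2CO3(s) ⇌ 2 Ag^+(aq) + CO3^2-(aq)
Ksp = [Ag^+]^2[CO3^2-]
With molar solubility s: [Ag^+] = 2s, [CO3^2-] = s.
So Ksp = (2s)^2 × s = 4s^3
s = (3.4 x 10^-12 / 4)^(1/3) = 9.5 x 10^-5 M

s ≈ 9.5 × 10^-5 M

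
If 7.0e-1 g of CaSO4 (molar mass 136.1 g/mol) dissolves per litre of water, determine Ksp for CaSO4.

Molar solubility s = (7.0 × 10^-1 g/L) / (136.1 g/mol) = 5.14 × 10^-3 M.
CaSO4(s) <=> Ca^2+(aq) + SO4^2-(aq)
With molar solubility s: [Ca^2+] = s, [SO4^2-] = s.
Ksp = [Ca^2+][SO4^2-]
Ksp = s^2
With s = 5.14 × 10^-3: Ksp = 2.6 × 10^-5

2.6 × 10^-5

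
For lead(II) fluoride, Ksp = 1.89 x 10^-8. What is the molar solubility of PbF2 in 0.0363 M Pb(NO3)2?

PbF2(s) ⇌ Pb^2+ + 2 F^-
Ksp = [Pb^2+][F^-]^2
Let s = moles of PbF2 that dissolve per litre. [Pb^2+] = 0.0363 + s ≈ 0.0363, [F^-] = 2s (since Pb^2+ from Pb(NO3)2 dominates).
Ksp ≈ 0.0363 × (2s)^2
s = 3.61 x 10^-4 M
Check: s = 3.6 x 10^-4 ≪ 0.0363, so the approximation is valid.

s = 3.61e-4 M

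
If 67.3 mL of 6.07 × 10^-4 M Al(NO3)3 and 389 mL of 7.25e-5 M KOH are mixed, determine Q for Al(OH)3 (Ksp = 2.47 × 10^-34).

Total volume = 67.3 + 389 = 456.3 mL.
[Al^3+] = 6.07 × 10^-4 × (67.3/456.3) = 8.953 × 10^-5 M
[OH^-] = 7.25 × 10^-5 × (389/456.3) = 6.181 × 10^-5 M
Al(OH)3(s) ⇌ Al^3+(aq) + 3 OH^-(aq), so Q = [Al^3+][OH^-]^3
Q = (8.953 × 10^-5)(6.181 × 10^-5)^3 = 2.11 × 10^-17
Q > Ksp, so Al(OH)3 will precipitate.

2.11e-17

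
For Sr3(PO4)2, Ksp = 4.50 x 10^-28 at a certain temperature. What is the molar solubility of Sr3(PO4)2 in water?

Sr3(PO4)2(s) ⇌ 3 Sr^2+(aq) + 2 PO4^3-(aq)
Ksp = [Sr^2+]^3[PO4^3-]^2
Let s = molar solubility. Then [Sr^2+] = 3s and [PO4^3-] = 2s.
Substituting: Ksp = (3s)^3(2s)^2 = 108s^5
Solving, s = (4.50 x 10^-28/108)^(1/5) = 1.33 × 10^-6 M

s ≈ 1.33 × 10^-6 M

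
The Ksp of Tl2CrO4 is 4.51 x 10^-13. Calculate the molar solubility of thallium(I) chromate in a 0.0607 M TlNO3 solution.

1.22e-10 M

Tl2CrO4(s) ⇌ 2 Tl^+ + CrO4^2-
Ksp = [Tl^+]^2[CrO4^2-]
If s mol/L dissolves here, [Tl^+] = 0.0607 + 2s ≈ 0.0607, [CrO4^2-] = s (common-ion effect: Tl^+ is already 0.0607 M).
Ksp ≈ (0.0607)^2 × s
s = 1.22 × 10^-10 M
Check: 2s = 2.4 × 10^-10 ≪ 0.0607, so the approximation is valid.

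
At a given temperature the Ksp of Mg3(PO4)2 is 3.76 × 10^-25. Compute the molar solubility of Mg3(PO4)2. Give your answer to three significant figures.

Mg3(PO4)2(s) <=> 3 Mg^2+(aq) + 2 PO4^3-(aq)
Ksp = [Mg^2+]^3[PO4^3-]^2
If s mol/L of Mg3(PO4)2 dissolves, [Mg^2+] = 3s and [PO4^3-] = 2s.
Ksp = (3s)^3(2s)^2 = 108s^5
Solving, s = (3.76 × 10^-25/108)^(1/5) = 5.11 x 10^-6 M

s ≈ 5.11 x 10^-6 M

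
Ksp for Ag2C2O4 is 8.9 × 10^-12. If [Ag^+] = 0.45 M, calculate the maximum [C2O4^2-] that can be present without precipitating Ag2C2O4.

4.4e-11 M

Ag2C2O4(s) <=> 2 Ag^+(aq) + C2O4^2-(aq)
Ksp = [Ag^+]^2[C2O4^2-]
Precipitation begins when Q = Ksp. With [Ag^+] = 0.45 M:
8.9 × 10^-12 = (0.45)^2 × [C2O4^2-]
[C2O4^2-] = (8.9 × 10^-12 / 2.03 x 10^-1) = 4.4 x 10^-11 M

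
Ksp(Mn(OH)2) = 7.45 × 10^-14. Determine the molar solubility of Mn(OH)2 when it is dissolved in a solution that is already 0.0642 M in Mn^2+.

s ≈ 5.39 x 10^-7 M

Mn(OH)2(s) ⇌ Mn^2+ + 2 OH^-
Ksp = [Mn^2+][OH^-]^2
Let s = moles of Mn(OH)2 that dissolve per litre. [Mn^2+] = 0.0642 + s ≈ 0.0642, [OH^-] = 2s (since the Mn^2+ already present dominates).
Ksp ≈ 0.0642 × (2s)^2
s = 5.39 × 10^-7 M
Check: s = 5.4 × 10^-7 ≪ 0.0642, so the approximation is valid.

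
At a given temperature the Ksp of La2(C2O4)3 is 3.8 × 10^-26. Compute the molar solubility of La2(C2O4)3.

s ≈ 3.2e-6 M

La2(C2O4)3(s) ⇌ 2 La^3+(aq) + 3 C2O4^2-(aq)
Ksp = [La^3+]^2[C2O4^2-]^3
With molar solubility s: [La^3+] = 2s, [C2O4^2-] = 3s.
Substituting: Ksp = (2s)^2(3s)^3 = 108s^5
s^5 = 3.8 × 10^-26 / 108, so s = 3.2 × 10^-6 M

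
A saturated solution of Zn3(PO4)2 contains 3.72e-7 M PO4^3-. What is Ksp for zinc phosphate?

2.40 x 10^-32

Zn3(PO4)2(s) ⇌ 3 Zn^2+ + 2 PO4^3-
Stoichiometry gives [Zn^2+] = (3/2)[PO4^3-] = 5.580 × 10^-7 M.
Ksp = [Zn^2+]^3[PO4^3-]^2
Ksp = (5.580 × 10^-7)^3 × (3.72 × 10^-7)^2 = 2.40 × 10^-32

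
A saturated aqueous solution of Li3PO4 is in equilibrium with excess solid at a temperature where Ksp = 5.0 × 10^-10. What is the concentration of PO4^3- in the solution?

[PO4^3-] = 2.1 × 10^-3 M

Li3PO4(s) <=> 3 Li^+ + PO4^3-
Ksp = [Li^+]^3[PO4^3-]
For each mole of Li3PO4 that dissolves: [Li^+] = 3s, [PO4^3-] = s.
Substituting: Ksp = (3s)^3s = 27s^4
s = (5.0 × 10^-10 / 27)^(1/4) = 2.07 × 10^-3 M
[PO4^3-] = s = 2.1 × 10^-3 M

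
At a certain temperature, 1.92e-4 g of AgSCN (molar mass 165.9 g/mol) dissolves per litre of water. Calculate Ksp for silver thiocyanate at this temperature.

Molar solubility s = (1.92 × 10^-4 g/L) / (165.9 g/mol) = 1.157 × 10^-6 M.
AgSCN(s) ⇌ Ag^+ + SCN^-
For each mole of AgSCN that dissolves: [Ag^+] = s, [SCN^-] = s.
Ksp = [Ag^+][SCN^-]
Ksp = s^2
Ksp = (1.157 × 10^-6)^2 = 1.34 × 10^-12

Ksp ≈ 1.34e-12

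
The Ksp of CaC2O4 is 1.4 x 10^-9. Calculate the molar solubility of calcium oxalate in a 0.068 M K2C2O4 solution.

2.1 x 10^-8 M

CaC2O4(s) ⇌ Ca^2+(aq) + C2O4^2-(aq)
Ksp = [Ca^2+][C2O4^2-]
If s mol/L dissolves here, [Ca^2+] = s, [C2O4^2-] = 0.068 + s ≈ 0.068 (common-ion effect: C2O4^2- is already 0.068 M).
Ksp ≈ s × 0.068
s = 2.1 × 10^-8 M
Check: s = 2.1 × 10^-8 ≪ 0.068, so the approximation is valid.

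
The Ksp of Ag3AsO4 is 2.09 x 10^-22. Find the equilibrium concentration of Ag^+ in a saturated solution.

[Ag^+] = 5.00 x 10^-6 M

Ag3AsO4(s) ⇌ 3 Ag^+ + AsO4^3-
Ksp = [Ag^+]^3[AsO4^3-]
With molar solubility s: [Ag^+] = 3s, [AsO4^3-] = s.
Substituting: Ksp = (3s)^3s = 27s^4
s^4 = 2.09 x 10^-22 / 27, so s = 1.668 × 10^-6 M
[Ag^+] = 3s = 5.00 × 10^-6 M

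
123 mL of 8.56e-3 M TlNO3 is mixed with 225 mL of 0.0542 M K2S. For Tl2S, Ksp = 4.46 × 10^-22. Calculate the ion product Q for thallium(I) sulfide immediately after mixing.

Q = 3.21e-7

Total volume = 123 + 225 = 348 mL.
[Tl^+] = 8.56 × 10^-3 × (123/348) = 3.026 × 10^-3 M
[S^2-] = 5.42 × 10^-2 × (225/348) = 3.504 x 10^-2 M
Tl2S(s) ⇌ 2 Tl^+(aq) + S^2-(aq), so Q = [Tl^+]^2[S^2-]
Q = (3.026 × 10^-3)^2(3.504 × 10^-2) = 3.21 x 10^-7
Q > Ksp, so Tl2S will precipitate.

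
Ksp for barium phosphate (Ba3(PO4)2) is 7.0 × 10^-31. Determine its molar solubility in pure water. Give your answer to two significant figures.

Ba3(PO4)2(s) <=> 3 Ba^2+ + 2 PO4^3-
Ksp = [Ba^2+]^3[PO4^3-]^2
Let s = molar solubility. Then [Ba^2+] = 3s and [PO4^3-] = 2s.
So Ksp = (3s)^3 × (2s)^2 = 108s^5
Solving, s = (7.0 × 10^-31/108)^(1/5) = 3.7 × 10^-7 M

s ≈ 3.7 × 10^-7 M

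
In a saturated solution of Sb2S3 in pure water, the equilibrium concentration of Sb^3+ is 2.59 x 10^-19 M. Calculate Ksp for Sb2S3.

Sb2S3(s) ⇌ 2 Sb^3+ + 3 S^2-
Stoichiometry gives [S^2-] = (3/2)[Sb^3+] = 3.885 × 10^-19 M.
Ksp = [Sb^3+]^2[S^2-]^3
Ksp = (2.59 x 10^-19)^2 × (3.885 × 10^-19)^3 = 3.93 × 10^-93

Ksp = 3.93e-93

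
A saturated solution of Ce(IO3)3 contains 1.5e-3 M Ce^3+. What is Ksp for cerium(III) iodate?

1.4 × 10^-10

Ce(IO3)3(s) <=> Ce^3+(aq) + 3 IO3^-(aq)
Stoichiometry gives [IO3^-] = (3/1)[Ce^3+] = 4.50 × 10^-3 M.
Ksp = [Ce^3+][IO3^-]^3
Ksp = 1.5 × 10^-3 × (4.50 × 10^-3)^3 = 1.4 × 10^-10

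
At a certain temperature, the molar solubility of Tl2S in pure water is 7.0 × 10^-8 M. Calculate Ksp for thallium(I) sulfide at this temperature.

Tl2S(s) ⇌ 2 Tl^+(aq) + S^2-(aq)
With molar solubility s: [Tl^+] = 2s, [S^2-] = s.
Ksp = [Tl^+]^2[S^2-]
So Ksp = (2s)^2 × s = 4s^3
Ksp = 4 × (7.0 x 10^-8)^3 = 1.4 × 10^-21

Ksp = 1.4 x 10^-21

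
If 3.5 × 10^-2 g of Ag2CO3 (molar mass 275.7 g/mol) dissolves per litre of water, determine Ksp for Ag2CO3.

Molar solubility s = (3.5 x 10^-2 g/L) / (275.7 g/mol) = 1.27 × 10^-4 M.
Ag2CO3(s) <=> 2 Ag^+(aq) + CO3^2-(aq)
Let s = molar solubility. Then [Ag^+] = 2s and [CO3^2-] = s.
Ksp = [Ag^+]^2[CO3^2-]
Substituting: Ksp = (2s)^2s = 4s^3
With s = 1.27 x 10^-4: Ksp = 8.2 × 10^-12

Ksp = 8.2e-12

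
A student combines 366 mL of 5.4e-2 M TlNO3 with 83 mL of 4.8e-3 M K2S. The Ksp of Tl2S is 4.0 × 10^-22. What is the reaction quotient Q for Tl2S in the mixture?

1.7e-6

Total volume = 366 + 83 = 449 mL.
[Tl^+] = 5.4 × 10^-2 × (366/449) = 4.40 x 10^-2 M
[S^2-] = 4.8 × 10^-3 × (83/449) = 8.87 × 10^-4 M
Tl2S(s) <=> 2 Tl^+ + S^2-, so Q = [Tl^+]^2[S^2-]
Q = (4.40 × 10^-2)^2(8.87 × 10^-4) = 1.7 × 10^-6
Q > Ksp, so Tl2S will precipitate.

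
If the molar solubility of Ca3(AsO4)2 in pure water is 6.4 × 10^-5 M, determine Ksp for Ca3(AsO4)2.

Ksp = 1.2e-19

Ca3(AsO4)2(s) ⇌ 3 Ca^2+ + 2 AsO4^3-
With molar solubility s: [Ca^2+] = 3s, [AsO4^3-] = 2s.
Ksp = [Ca^2+]^3[AsO4^3-]^2
Substituting: Ksp = (3s)^3(2s)^2 = 108s^5
Ksp = 108 × (6.4 × 10^-5)^5 = 1.2 x 10^-19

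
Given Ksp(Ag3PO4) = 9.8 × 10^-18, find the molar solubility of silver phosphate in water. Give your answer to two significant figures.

2.5 x 10^-5 M

Ag3PO4(s) ⇌ 3 Ag^+(aq) + PO4^3-(aq)
Ksp = [Ag^+]^3[PO4^3-]
For each mole of Ag3PO4 that dissolves: [Ag^+] = 3s, [PO4^3-] = s.
So Ksp = (3s)^3 × s = 27s^4
Solving, s = (9.8 × 10^-18/27)^(1/4) = 2.5 × 10^-5 M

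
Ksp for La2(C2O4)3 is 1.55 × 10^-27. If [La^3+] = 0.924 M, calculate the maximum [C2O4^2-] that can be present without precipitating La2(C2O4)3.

La2(C2O4)3(s) <=> 2 La^3+ + 3 C2O4^2-
Ksp = [La^3+]^2[C2O4^2-]^3
Precipitation begins when Q = Ksp. With [La^3+] = 0.924 M:
1.55 × 10^-27 = (0.924)^2 × [C2O4^2-]^3
[C2O4^2-] = (1.55 × 10^-27 / 8.538 × 10^-1)^(1/3) = 1.22 × 10^-9 M

[C2O4^2-] ≈ 1.22 × 10^-9 M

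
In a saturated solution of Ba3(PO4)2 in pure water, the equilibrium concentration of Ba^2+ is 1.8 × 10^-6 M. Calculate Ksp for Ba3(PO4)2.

Ba3(PO4)2(s) ⇌ 3 Ba^2+ + 2 PO4^3-
Stoichiometry gives [PO4^3-] = (2/3)[Ba^2+] = 1.20 × 10^-6 M.
Ksp = [Ba^2+]^3[PO4^3-]^2
Ksp = (1.8 x 10^-6)^3 × (1.20 x 10^-6)^2 = 8.4 x 10^-30

Ksp = 8.4 x 10^-30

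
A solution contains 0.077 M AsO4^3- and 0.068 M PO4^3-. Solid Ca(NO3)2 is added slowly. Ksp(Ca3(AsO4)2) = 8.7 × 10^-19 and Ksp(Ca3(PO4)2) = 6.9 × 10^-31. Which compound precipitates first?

Precipitation of each salt starts when its ion product equals its Ksp.
For Ca3(AsO4)2: 8.7 × 10^-19 = (0.077)^2 × [Ca^2+]^3  ⇒  [Ca^2+] = 5.3 × 10^-6 M.
For Ca3(PO4)2: 6.9 × 10^-31 = (0.068)^2 × [Ca^2+]^3  ⇒  [Ca^2+] = 5.3 x 10^-10 M.
The salt with the lower threshold [Ca^2+] precipitates first: Ca3(PO4)2.

Ca3(PO4)2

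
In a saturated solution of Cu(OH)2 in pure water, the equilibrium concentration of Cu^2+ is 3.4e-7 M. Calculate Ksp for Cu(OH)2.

Cu(OH)2(s) ⇌ Cu^2+ + 2 OH^-
Stoichiometry gives [OH^-] = (2/1)[Cu^2+] = 6.80 × 10^-7 M.
Ksp = [Cu^2+][OH^-]^2
Ksp = 3.4 × 10^-7 × (6.80 × 10^-7)^2 = 1.6 × 10^-19

Ksp = 1.6 x 10^-19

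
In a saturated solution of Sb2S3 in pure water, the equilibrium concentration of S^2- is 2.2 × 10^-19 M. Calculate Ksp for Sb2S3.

2.3 x 10^-94

Sb2S3(s) ⇌ 2 Sb^3+(aq) + 3 S^2-(aq)
Stoichiometry gives [Sb^3+] = (2/3)[S^2-] = 1.47 x 10^-19 M.
Ksp = [Sb^3+]^2[S^2-]^3
Ksp = (1.47 × 10^-19)^2 × (2.2 × 10^-19)^3 = 2.3 x 10^-94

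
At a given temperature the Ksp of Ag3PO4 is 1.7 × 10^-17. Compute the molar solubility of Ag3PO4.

s = 2.8 x 10^-5 M

Ag3PO4(s) ⇌ 3 Ag^+(aq) + PO4^3-(aq)
Ksp = [Ag^+]^3[PO4^3-]
Let s = molar solubility. Then [Ag^+] = 3s and [PO4^3-] = s.
So Ksp = (3s)^3 × s = 27s^4
Solving, s = (1.7 × 10^-17/27)^(1/4) = 2.8 x 10^-5 M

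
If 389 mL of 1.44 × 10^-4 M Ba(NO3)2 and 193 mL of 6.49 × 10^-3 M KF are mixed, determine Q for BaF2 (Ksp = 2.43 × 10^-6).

4.46 × 10^-10

Total volume = 389 + 193 = 582 mL.
[Ba^2+] = 1.44 x 10^-4 × (389/582) = 9.625 × 10^-5 M
[F^-] = 6.49 × 10^-3 × (193/582) = 2.152 × 10^-3 M
BaF2(s) ⇌ Ba^2+ + 2 F^-, so Q = [Ba^2+][F^-]^2
Q = (9.625 × 10^-5)(2.152 × 10^-3)^2 = 4.46 × 10^-10
Q < Ksp, so no precipitate of BaF2 forms.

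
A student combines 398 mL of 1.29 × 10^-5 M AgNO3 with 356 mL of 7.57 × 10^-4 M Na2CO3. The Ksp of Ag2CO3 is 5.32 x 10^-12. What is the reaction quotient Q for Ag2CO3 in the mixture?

Q ≈ 1.66 x 10^-14

Total volume = 398 + 356 = 754 mL.
[Ag^+] = 1.29 × 10^-5 × (398/754) = 6.809 × 10^-6 M
[CO3^2-] = 7.57 x 10^-4 × (356/754) = 3.574 × 10^-4 M
Ag2CO3(s) ⇌ 2 Ag^+ + CO3^2-, so Q = [Ag^+]^2[CO3^2-]
Q = (6.809 × 10^-6)^2(3.574 × 10^-4) = 1.66 x 10^-14
Q < Ksp, so no precipitate of Ag2CO3 forms.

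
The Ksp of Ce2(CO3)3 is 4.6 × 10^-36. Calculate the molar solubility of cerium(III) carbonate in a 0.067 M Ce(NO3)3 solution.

Ce2(CO3)3(s) <=> 2 Ce^3+ + 3 CO3^2-
Ksp = [Ce^3+]^2[CO3^2-]^3
Let s be the molar solubility in this solution. [Ce^3+] = 0.067 + 2s ≈ 0.067, [CO3^2-] = 3s (since Ce^3+ from Ce(NO3)3 dominates).
Ksp ≈ (0.067)^2 × (3s)^3
s = 3.4 × 10^-12 M
Check: 2s = 6.7 x 10^-12 ≪ 0.067, so the approximation is valid.

3.4e-12 M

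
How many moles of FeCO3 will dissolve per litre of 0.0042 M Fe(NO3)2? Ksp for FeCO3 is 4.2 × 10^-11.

FeCO3(s) ⇌ Fe^2+ + CO3^2-
Ksp = [Fe^2+][CO3^2-]
If s mol/L dissolves here, [Fe^2+] = 0.0042 + s ≈ 0.0042, [CO3^2-] = s (since Fe^2+ from Fe(NO3)2 dominates).
Ksp ≈ 0.0042 × s
s = 1.0 × 10^-8 M
Check: s = 1.0 x 10^-8 ≪ 0.0042, so the approximation is valid.

s = 1.0 x 10^-8 M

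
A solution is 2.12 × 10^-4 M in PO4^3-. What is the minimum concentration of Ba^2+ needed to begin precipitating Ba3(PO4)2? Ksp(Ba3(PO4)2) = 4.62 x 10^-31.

Ba3(PO4)2(s) <=> 3 Ba^2+ + 2 PO4^3-
Ksp = [Ba^2+]^3[PO4^3-]^2
Precipitation begins when Q = Ksp. With [PO4^3-] = 2.12 × 10^-4 M:
4.62 x 10^-31 = (2.12 × 10^-4)^2 × [Ba^2+]^3
[Ba^2+] = (4.62 x 10^-31 / 4.494 × 10^-8)^(1/3) = 2.17 × 10^-8 M

[Ba^2+] ≈ 2.17 × 10^-8 M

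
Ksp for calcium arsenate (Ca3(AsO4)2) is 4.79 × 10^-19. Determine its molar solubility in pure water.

Ca3(AsO4)2(s) ⇌ 3 Ca^2+ + 2 AsO4^3-
Ksp = [Ca^2+]^3[AsO4^3-]^2
With molar solubility s: [Ca^2+] = 3s, [AsO4^3-] = 2s.
Ksp = (3s)^3(2s)^2 = 108s^5
s = (4.79 × 10^-19 / 108)^(1/5) = 8.50 × 10^-5 M

s ≈ 8.50 x 10^-5 M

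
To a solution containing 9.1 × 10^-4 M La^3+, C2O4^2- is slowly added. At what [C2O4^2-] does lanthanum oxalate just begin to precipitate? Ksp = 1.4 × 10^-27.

La2(C2O4)3(s) <=> 2 La^3+ + 3 C2O4^2-
Ksp = [La^3+]^2[C2O4^2-]^3
Precipitation begins when Q = Ksp. With [La^3+] = 9.1 × 10^-4 M:
1.4 × 10^-27 = (9.1 × 10^-4)^2 × [C2O4^2-]^3
[C2O4^2-] = (1.4 × 10^-27 / 8.28 x 10^-7)^(1/3) = 1.2 x 10^-7 M

[C2O4^2-] = 1.2 × 10^-7 M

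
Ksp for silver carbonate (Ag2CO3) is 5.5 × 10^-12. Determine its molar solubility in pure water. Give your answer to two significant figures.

s = 1.1 × 10^-4 M

Ag2CO3(s) <=> 2 Ag^+(aq) + CO3^2-(aq)
Ksp = [Ag^+]^2[CO3^2-]
If s mol/L of Ag2CO3 dissolves, [Ag^+] = 2s and [CO3^2-] = s.
Substituting: Ksp = (2s)^2s = 4s^3
s^3 = 5.5 × 10^-12 / 4, so s = 1.1 × 10^-4 M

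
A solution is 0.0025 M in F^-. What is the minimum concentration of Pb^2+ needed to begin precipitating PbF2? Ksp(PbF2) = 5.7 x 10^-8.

[Pb^2+] = 9.1 × 10^-3 M

PbF2(s) ⇌ Pb^2+ + 2 F^-
Ksp = [Pb^2+][F^-]^2
Precipitation begins when Q = Ksp. With [F^-] = 0.0025 M:
5.7 x 10^-8 = (0.0025)^2 × [Pb^2+]
[Pb^2+] = (5.7 x 10^-8 / 6.25 x 10^-6) = 9.1 × 10^-3 M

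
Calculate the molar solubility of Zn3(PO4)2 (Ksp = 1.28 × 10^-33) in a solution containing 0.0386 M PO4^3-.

3.17 × 10^-11 M

Zn3(PO4)2(s) ⇌ 3 Zn^2+ + 2 PO4^3-
Ksp = [Zn^2+]^3[PO4^3-]^2
Let s be the molar solubility in this solution. [Zn^2+] = 3s, [PO4^3-] = 0.0386 + 2s ≈ 0.0386 (since the PO4^3- already present dominates).
Ksp ≈ (3s)^3 × (0.0386)^2
s = 3.17 x 10^-11 M
Check: 2s = 6.3 × 10^-11 ≪ 0.0386, so the approximation is valid.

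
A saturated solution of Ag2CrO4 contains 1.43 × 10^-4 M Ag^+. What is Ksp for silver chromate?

Ksp = 1.46e-12

Ag2CrO4(s) ⇌ 2 Ag^+(aq) + CrO4^2-(aq)
Stoichiometry gives [CrO4^2-] = (1/2)[Ag^+] = 7.150 × 10^-5 M.
Ksp = [Ag^+]^2[CrO4^2-]
Ksp = (1.43 x 10^-4)^2 × 7.150 x 10^-5 = 1.46 × 10^-12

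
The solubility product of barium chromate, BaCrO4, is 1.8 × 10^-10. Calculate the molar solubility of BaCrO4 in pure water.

s = 1.3e-5 M

BaCrO4(s) ⇌ Ba^2+(aq) + CrO4^2-(aq)
Ksp = [Ba^2+][CrO4^2-]
Let s = molar solubility. Then [Ba^2+] = s and [CrO4^2-] = s.
Ksp = s^2
s = (1.8 × 10^-10)^(1/2) = 1.3 × 10^-5 M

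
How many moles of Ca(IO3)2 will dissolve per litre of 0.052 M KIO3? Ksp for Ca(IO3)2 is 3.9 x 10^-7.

s = 1.4 × 10^-4 M

Ca(IO3)2(s) <=> Ca^2+ + 2 IO3^-
Ksp = [Ca^2+][IO3^-]^2
Let s be the molar solubility in this solution. [Ca^2+] = s, [IO3^-] = 0.052 + 2s ≈ 0.052 (common-ion effect: IO3^- is already 0.052 M).
Ksp ≈ s × (0.052)^2
s = 1.4 × 10^-4 M
Check: 2s = 2.9 × 10^-4 ≪ 0.052, so the approximation is valid.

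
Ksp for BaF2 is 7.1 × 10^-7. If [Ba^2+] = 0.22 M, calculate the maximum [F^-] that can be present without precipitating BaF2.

[F^-] = 1.8 x 10^-3 M

BaF2(s) ⇌ Ba^2+(aq) + 2 F^-(aq)
Ksp = [Ba^2+][F^-]^2
Precipitation begins when Q = Ksp. With [Ba^2+] = 0.22 M:
7.1 × 10^-7 = (0.22) × [F^-]^2
[F^-] = (7.1 × 10^-7 / 2.2 × 10^-1)^(1/2) = 1.8 × 10^-3 M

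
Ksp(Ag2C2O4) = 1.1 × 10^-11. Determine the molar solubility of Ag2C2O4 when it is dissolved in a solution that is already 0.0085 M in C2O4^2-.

s ≈ 1.8e-5 M

Ag2C2O4(s) <=> 2 Ag^+ + C2O4^2-
Ksp = [Ag^+]^2[C2O4^2-]
If s mol/L dissolves here, [Ag^+] = 2s, [C2O4^2-] = 0.0085 + s ≈ 0.0085 (Ksp is small, so little additional dissolves).
Ksp ≈ (2s)^2 × 0.0085
s = 1.8 × 10^-5 M
Check: s = 1.8 × 10^-5 ≪ 0.0085, so the approximation is valid.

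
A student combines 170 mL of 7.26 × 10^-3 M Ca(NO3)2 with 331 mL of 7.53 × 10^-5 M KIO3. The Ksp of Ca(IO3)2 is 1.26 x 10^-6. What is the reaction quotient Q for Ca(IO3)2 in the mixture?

Total volume = 170 + 331 = 501 mL.
[Ca^2+] = 7.26 × 10^-3 × (170/501) = 2.463 x 10^-3 M
[IO3^-] = 7.53 x 10^-5 × (331/501) = 4.975 x 10^-5 M
Ca(IO3)2(s) <=> Ca^2+ + 2 IO3^-, so Q = [Ca^2+][IO3^-]^2
Q = (2.463 x 10^-3)(4.975 × 10^-5)^2 = 6.10 × 10^-12
Q < Ksp, so no precipitate of Ca(IO3)2 forms.

Q = 6.10 × 10^-12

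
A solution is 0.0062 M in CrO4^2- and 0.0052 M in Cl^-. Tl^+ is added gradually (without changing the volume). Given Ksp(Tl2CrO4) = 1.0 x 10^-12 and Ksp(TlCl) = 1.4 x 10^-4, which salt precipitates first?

Each salt begins to precipitate when Q = Ksp, i.e. when [Tl^+] reaches its threshold.
For Tl2CrO4: 1.0 x 10^-12 = 0.0062 × [Tl^+]^2  ⇒  [Tl^+] = 1.3 × 10^-5 M.
For TlCl: 1.4 x 10^-4 = 0.0052 × [Tl^+]  ⇒  [Tl^+] = 2.7 × 10^-2 M.
The salt with the lower threshold [Tl^+] precipitates first: Tl2CrO4.

Tl2CrO4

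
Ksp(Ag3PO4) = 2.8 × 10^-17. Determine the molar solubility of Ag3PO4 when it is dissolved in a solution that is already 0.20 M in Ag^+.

s ≈ 3.5e-15 M

Ag3PO4(s) <=> 3 Ag^+ + PO4^3-
Ksp = [Ag^+]^3[PO4^3-]
Let s be the molar solubility in this solution. [Ag^+] = 0.20 + 3s ≈ 0.20, [PO4^3-] = s (Ksp is small, so little additional dissolves).
Ksp ≈ (0.20)^3 × s
s = 3.5 × 10^-15 M
Check: 3s = 1.1 x 10^-14 ≪ 0.20, so the approximation is valid.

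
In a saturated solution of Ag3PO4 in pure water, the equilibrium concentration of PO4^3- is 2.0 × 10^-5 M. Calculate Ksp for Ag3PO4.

Ag3PO4(s) <=> 3 Ag^+ + PO4^3-
Stoichiometry gives [Ag^+] = (3/1)[PO4^3-] = 6.00 × 10^-5 M.
Ksp = [Ag^+]^3[PO4^3-]
Ksp = (6.00 × 10^-5)^3 × 2.0 x 10^-5 = 4.3 × 10^-18

Ksp ≈ 4.3 x 10^-18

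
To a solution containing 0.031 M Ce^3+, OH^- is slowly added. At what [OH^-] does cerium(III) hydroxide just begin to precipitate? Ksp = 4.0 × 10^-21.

Ce(OH)3(s) ⇌ Ce^3+ + 3 OH^-
Ksp = [Ce^3+][OH^-]^3
Precipitation begins when Q = Ksp. With [Ce^3+] = 0.031 M:
4.0 × 10^-21 = (0.031) × [OH^-]^3
[OH^-] = (4.0 × 10^-21 / 3.1 × 10^-2)^(1/3) = 5.1 × 10^-7 M

[OH^-] ≈ 5.1e-7 M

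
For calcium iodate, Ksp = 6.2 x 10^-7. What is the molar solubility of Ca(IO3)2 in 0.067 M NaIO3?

s ≈ 1.4e-4 M

Ca(IO3)2(s) ⇌ Ca^2+ + 2 IO3^-
Ksp = [Ca^2+][IO3^-]^2
If s mol/L dissolves here, [Ca^2+] = s, [IO3^-] = 0.067 + 2s ≈ 0.067 (since IO3^- from NaIO3 dominates).
Ksp ≈ s × (0.067)^2
s = 1.4 × 10^-4 M
Check: 2s = 2.8 × 10^-4 ≪ 0.067, so the approximation is valid.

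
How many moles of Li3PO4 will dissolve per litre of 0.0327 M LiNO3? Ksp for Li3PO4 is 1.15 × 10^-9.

Li3PO4(s) ⇌ 3 Li^+ + PO4^3-
Ksp = [Li^+]^3[PO4^3-]
If s mol/L dissolves here, [Li^+] = 0.0327 + 3s ≈ 0.0327, [PO4^3-] = s (common-ion effect: Li^+ is already 0.0327 M).
Ksp ≈ (0.0327)^3 × s
s = 3.29 × 10^-5 M
Check: 3s = 9.9 × 10^-5 ≪ 0.0327, so the approximation is valid.

s = 3.29e-5 M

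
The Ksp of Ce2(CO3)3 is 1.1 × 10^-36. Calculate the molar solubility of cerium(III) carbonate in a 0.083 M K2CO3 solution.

s = 2.2 × 10^-17 M

Ce2(CO3)3(s) ⇌ 2 Ce^3+ + 3 CO3^2-
Ksp = [Ce^3+]^2[CO3^2-]^3
Let s be the molar solubility in this solution. [Ce^3+] = 2s, [CO3^2-] = 0.083 + 3s ≈ 0.083 (common-ion effect: CO3^2- is already 0.083 M).
Ksp ≈ (2s)^2 × (0.083)^3
s = 2.2 × 10^-17 M
Check: 3s = 6.6 × 10^-17 ≪ 0.083, so the approximation is valid.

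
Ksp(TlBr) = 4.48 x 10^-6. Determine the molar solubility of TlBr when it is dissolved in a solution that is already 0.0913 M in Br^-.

TlBr(s) ⇌ Tl^+ + Br^-
Ksp = [Tl^+][Br^-]
Let s be the molar solubility in this solution. [Tl^+] = s, [Br^-] = 0.0913 + s ≈ 0.0913 (common-ion effect: Br^- is already 0.0913 M).
Ksp ≈ s × 0.0913
s = 4.91 × 10^-5 M
Check: s = 4.9 × 10^-5 ≪ 0.0913, so the approximation is valid.

s = 4.91 × 10^-5 M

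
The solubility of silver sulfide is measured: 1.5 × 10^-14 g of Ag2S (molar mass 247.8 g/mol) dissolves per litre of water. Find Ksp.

8.9e-49

Molar solubility s = (1.5 x 10^-14 g/L) / (247.8 g/mol) = 6.05 × 10^-17 M.
Ag2S(s) <=> 2 Ag^+(aq) + S^2-(aq)
With molar solubility s: [Ag^+] = 2s, [S^2-] = s.
Ksp = [Ag^+]^2[S^2-]
Substituting: Ksp = (2s)^2s = 4s^3
With s = 6.05 × 10^-17: Ksp = 8.9 × 10^-49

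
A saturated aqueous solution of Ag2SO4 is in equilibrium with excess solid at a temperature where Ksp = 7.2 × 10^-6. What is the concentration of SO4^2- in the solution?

1.2 × 10^-2 M

Ag2SO4(s) ⇌ 2 Ag^+(aq) + SO4^2-(aq)
Ksp = [Ag^+]^2[SO4^2-]
With molar solubility s: [Ag^+] = 2s, [SO4^2-] = s.
So Ksp = (2s)^2 × s = 4s^3
s^3 = 7.2 × 10^-6 / 4, so s = 1.22 × 10^-2 M
[SO4^2-] = s = 1.2 × 10^-2 M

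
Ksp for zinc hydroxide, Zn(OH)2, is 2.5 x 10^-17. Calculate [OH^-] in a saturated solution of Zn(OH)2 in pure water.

[OH^-] = 3.7 x 10^-6 M

Zn(OH)2(s) ⇌ Zn^2+ + 2 OH^-
Ksp = [Zn^2+][OH^-]^2
Let s = molar solubility. Then [Zn^2+] = s and [OH^-] = 2s.
Substituting: Ksp = s(2s)^2 = 4s^3
s^3 = 2.5 x 10^-17 / 4, so s = 1.84 × 10^-6 M
[OH^-] = 2s = 3.7 × 10^-6 M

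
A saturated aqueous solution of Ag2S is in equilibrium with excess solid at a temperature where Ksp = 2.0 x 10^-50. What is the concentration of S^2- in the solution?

[S^2-] = 1.7 × 10^-17 M

Ag2S(s) ⇌ 2 Ag^+ + S^2-
Ksp = [Ag^+]^2[S^2-]
Let s = molar solubility. Then [Ag^+] = 2s and [S^2-] = s.
So Ksp = (2s)^2 × s = 4s^3
s = (2.0 x 10^-50 / 4)^(1/3) = 1.71 × 10^-17 M
[S^2-] = s = 1.7 × 10^-17 M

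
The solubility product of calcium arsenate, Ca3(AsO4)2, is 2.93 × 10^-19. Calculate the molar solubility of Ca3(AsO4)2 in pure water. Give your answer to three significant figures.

Ca3(AsO4)2(s) ⇌ 3 Ca^2+(aq) + 2 AsO4^3-(aq)
Ksp = [Ca^2+]^3[AsO4^3-]^2
Let s = molar solubility. Then [Ca^2+] = 3s and [AsO4^3-] = 2s.
Substituting: Ksp = (3s)^3(2s)^2 = 108s^5
Solving, s = (2.93 × 10^-19/108)^(1/5) = 7.70 x 10^-5 M

7.70 × 10^-5 M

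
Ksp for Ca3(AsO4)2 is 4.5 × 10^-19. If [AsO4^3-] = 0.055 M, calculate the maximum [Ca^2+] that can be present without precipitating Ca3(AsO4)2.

[Ca^2+] ≈ 5.3e-6 M

Ca3(AsO4)2(s) <=> 3 Ca^2+(aq) + 2 AsO4^3-(aq)
Ksp = [Ca^2+]^3[AsO4^3-]^2
Precipitation begins when Q = Ksp. With [AsO4^3-] = 0.055 M:
4.5 × 10^-19 = (0.055)^2 × [Ca^2+]^3
[Ca^2+] = (4.5 × 10^-19 / 3.03 × 10^-3)^(1/3) = 5.3 × 10^-6 M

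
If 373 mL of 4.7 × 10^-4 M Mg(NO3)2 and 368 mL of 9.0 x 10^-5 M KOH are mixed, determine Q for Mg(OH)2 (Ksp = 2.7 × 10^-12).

Q ≈ 4.7e-13

Total volume = 373 + 368 = 741 mL.
[Mg^2+] = 4.7 × 10^-4 × (373/741) = 2.37 × 10^-4 M
[OH^-] = 9.0 x 10^-5 × (368/741) = 4.47 × 10^-5 M
Mg(OH)2(s) ⇌ Mg^2+(aq) + 2 OH^-(aq), so Q = [Mg^2+][OH^-]^2
Q = (2.37 × 10^-4)(4.47 × 10^-5)^2 = 4.7 × 10^-13
Q < Ksp, so no precipitate of Mg(OH)2 forms.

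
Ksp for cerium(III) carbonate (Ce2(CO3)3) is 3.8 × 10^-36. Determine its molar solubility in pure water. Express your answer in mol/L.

Ce2(CO3)3(s) ⇌ 2 Ce^3+(aq) + 3 CO3^2-(aq)
Ksp = [Ce^3+]^2[CO3^2-]^3
With molar solubility s: [Ce^3+] = 2s, [CO3^2-] = 3s.
So Ksp = (2s)^2 × (3s)^3 = 108s^5
s^5 = 3.8 × 10^-36 / 108, so s = 3.2 x 10^-8 M

3.2e-8 M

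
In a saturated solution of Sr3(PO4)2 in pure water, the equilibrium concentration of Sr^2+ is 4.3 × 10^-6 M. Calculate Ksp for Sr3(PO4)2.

Sr3(PO4)2(s) ⇌ 3 Sr^2+(aq) + 2 PO4^3-(aq)
Stoichiometry gives [PO4^3-] = (2/3)[Sr^2+] = 2.87 × 10^-6 M.
Ksp = [Sr^2+]^3[PO4^3-]^2
Ksp = (4.3 × 10^-6)^3 × (2.87 x 10^-6)^2 = 6.5 x 10^-28

6.5e-28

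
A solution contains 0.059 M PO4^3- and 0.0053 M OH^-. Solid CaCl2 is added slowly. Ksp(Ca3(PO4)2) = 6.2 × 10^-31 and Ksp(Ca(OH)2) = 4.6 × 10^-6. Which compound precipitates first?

Ca3(PO4)2

Each salt begins to precipitate when Q = Ksp, i.e. when [Ca^2+] reaches its threshold.
For Ca3(PO4)2: 6.2 × 10^-31 = (0.059)^2 × [Ca^2+]^3  ⇒  [Ca^2+] = 5.6 x 10^-10 M.
For Ca(OH)2: 4.6 × 10^-6 = (0.0053)^2 × [Ca^2+]  ⇒  [Ca^2+] = 1.6 x 10^-1 M.
The salt with the lower threshold [Ca^2+] precipitates first: Ca3(PO4)2.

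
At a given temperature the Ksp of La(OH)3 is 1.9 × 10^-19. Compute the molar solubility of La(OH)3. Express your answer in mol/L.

s = 9.2 x 10^-6 M

La(OH)3(s) <=> La^3+ + 3 OH^-
Ksp = [La^3+][OH^-]^3
If s mol/L of La(OH)3 dissolves, [La^3+] = s and [OH^-] = 3s.
Ksp = s(3s)^3 = 27s^4
s = (1.9 × 10^-19 / 27)^(1/4) = 9.2 x 10^-6 M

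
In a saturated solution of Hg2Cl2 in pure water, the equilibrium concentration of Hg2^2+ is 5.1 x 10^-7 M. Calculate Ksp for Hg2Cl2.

Ksp ≈ 5.3 x 10^-19

Hg2Cl2(s) <=> Hg2^2+(aq) + 2 Cl^-(aq)
Stoichiometry gives [Cl^-] = (2/1)[Hg2^2+] = 1.02 × 10^-6 M.
Ksp = [Hg2^2+][Cl^-]^2
Ksp = 5.1 × 10^-7 × (1.02 × 10^-6)^2 = 5.3 x 10^-19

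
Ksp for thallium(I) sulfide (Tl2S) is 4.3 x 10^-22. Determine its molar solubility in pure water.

Tl2S(s) ⇌ 2 Tl^+ + S^2-
Ksp = [Tl^+]^2[S^2-]
Let s = molar solubility. Then [Tl^+] = 2s and [S^2-] = s.
So Ksp = (2s)^2 × s = 4s^3
s = (4.3 x 10^-22 / 4)^(1/3) = 4.8 × 10^-8 M

s ≈ 4.8 × 10^-8 M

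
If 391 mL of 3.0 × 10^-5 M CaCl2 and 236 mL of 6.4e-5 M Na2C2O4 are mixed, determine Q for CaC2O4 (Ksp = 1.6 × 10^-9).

4.5 x 10^-10

Total volume = 391 + 236 = 627 mL.
[Ca^2+] = 3.0 x 10^-5 × (391/627) = 1.87 × 10^-5 M
[C2O4^2-] = 6.4 x 10^-5 × (236/627) = 2.41 x 10^-5 M
CaC2O4(s) ⇌ Ca^2+(aq) + C2O4^2-(aq), so Q = [Ca^2+][C2O4^2-]
Q = (1.87 × 10^-5)(2.41 × 10^-5) = 4.5 x 10^-10
Q < Ksp, so no precipitate of CaC2O4 forms.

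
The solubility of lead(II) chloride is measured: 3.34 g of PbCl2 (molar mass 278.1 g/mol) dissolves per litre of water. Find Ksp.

Molar solubility s = (3.34 g/L) / (278.1 g/mol) = 1.201 × 10^-2 M.
PbCl2(s) <=> Pb^2+(aq) + 2 Cl^-(aq)
For each mole of PbCl2 that dissolves: [Pb^2+] = s, [Cl^-] = 2s.
Ksp = [Pb^2+][Cl^-]^2
Substituting: Ksp = s(2s)^2 = 4s^3
With s = 1.201 × 10^-2: Ksp = 6.93 × 10^-6

6.93e-6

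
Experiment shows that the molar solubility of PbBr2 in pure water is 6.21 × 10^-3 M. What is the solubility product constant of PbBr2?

9.58 x 10^-7

PbBr2(s) ⇌ Pb^2+ + 2 Br^-
With molar solubility s: [Pb^2+] = s, [Br^-] = 2s.
Ksp = [Pb^2+][Br^-]^2
So Ksp = s × (2s)^2 = 4s^3
Ksp = 4 × (6.21 × 10^-3)^3 = 9.58 × 10^-7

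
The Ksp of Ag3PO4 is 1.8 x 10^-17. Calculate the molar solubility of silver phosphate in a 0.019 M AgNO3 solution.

Ag3PO4(s) ⇌ 3 Ag^+(aq) + PO4^3-(aq)
Ksp = [Ag^+]^3[PO4^3-]
Let s be the molar solubility in this solution. [Ag^+] = 0.019 + 3s ≈ 0.019, [PO4^3-] = s (since Ag^+ from AgNO3 dominates).
Ksp ≈ (0.019)^3 × s
s = 2.6 x 10^-12 M
Check: 3s = 7.9 × 10^-12 ≪ 0.019, so the approximation is valid.

s = 2.6 × 10^-12 M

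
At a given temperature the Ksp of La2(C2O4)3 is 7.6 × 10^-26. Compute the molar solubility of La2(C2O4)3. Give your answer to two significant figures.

La2(C2O4)3(s) <=> 2 La^3+(aq) + 3 C2O4^2-(aq)
Ksp = [La^3+]^2[C2O4^2-]^3
With molar solubility s: [La^3+] = 2s, [C2O4^2-] = 3s.
Substituting: Ksp = (2s)^2(3s)^3 = 108s^5
s = (7.6 × 10^-26 / 108)^(1/5) = 3.7 x 10^-6 M

s = 3.7 × 10^-6 M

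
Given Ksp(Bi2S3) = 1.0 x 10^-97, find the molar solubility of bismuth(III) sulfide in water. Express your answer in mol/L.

Bi2S3(s) ⇌ 2 Bi^3+(aq) + 3 S^2-(aq)
Ksp = [Bi^3+]^2[S^2-]^3
With molar solubility s: [Bi^3+] = 2s, [S^2-] = 3s.
So Ksp = (2s)^2 × (3s)^3 = 108s^5
s^5 = 1.0 x 10^-97 / 108, so s = 1.6 x 10^-20 M

s ≈ 1.6e-20 M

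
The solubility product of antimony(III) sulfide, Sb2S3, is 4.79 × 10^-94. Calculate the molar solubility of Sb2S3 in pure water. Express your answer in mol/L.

8.50e-20 M

Sb2S3(s) ⇌ 2 Sb^3+(aq) + 3 S^2-(aq)
Ksp = [Sb^3+]^2[S^2-]^3
For each mole of Sb2S3 that dissolves: [Sb^3+] = 2s, [S^2-] = 3s.
Substituting: Ksp = (2s)^2(3s)^3 = 108s^5
Solving, s = (4.79 × 10^-94/108)^(1/5) = 8.50 × 10^-20 M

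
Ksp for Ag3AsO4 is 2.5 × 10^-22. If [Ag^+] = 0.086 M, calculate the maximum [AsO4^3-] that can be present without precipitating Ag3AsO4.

[AsO4^3-] ≈ 3.9e-19 M

Ag3AsO4(s) ⇌ 3 Ag^+ + AsO4^3-
Ksp = [Ag^+]^3[AsO4^3-]
Precipitation begins when Q = Ksp. With [Ag^+] = 0.086 M:
2.5 × 10^-22 = (0.086)^3 × [AsO4^3-]
[AsO4^3-] = (2.5 × 10^-22 / 6.36 × 10^-4) = 3.9 x 10^-19 M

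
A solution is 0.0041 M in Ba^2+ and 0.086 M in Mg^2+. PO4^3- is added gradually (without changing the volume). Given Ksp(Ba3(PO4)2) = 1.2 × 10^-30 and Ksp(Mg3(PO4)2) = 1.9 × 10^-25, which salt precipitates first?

Ba3(PO4)2

Precipitation of each salt starts when its ion product equals its Ksp.
For Ba3(PO4)2: 1.2 × 10^-30 = (0.0041)^3 × [PO4^3-]^2  ⇒  [PO4^3-] = 4.2 × 10^-12 M.
For Mg3(PO4)2: 1.9 × 10^-25 = (0.086)^3 × [PO4^3-]^2  ⇒  [PO4^3-] = 1.7 x 10^-11 M.
The salt with the lower threshold [PO4^3-] precipitates first: Ba3(PO4)2.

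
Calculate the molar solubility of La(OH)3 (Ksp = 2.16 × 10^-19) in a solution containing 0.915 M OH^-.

La(OH)3(s) ⇌ La^3+ + 3 OH^-
Ksp = [La^3+][OH^-]^3
Let s = moles of La(OH)3 that dissolve per litre. [La^3+] = s, [OH^-] = 0.915 + 3s ≈ 0.915 (Ksp is small, so little additional dissolves).
Ksp ≈ s × (0.915)^3
s = 2.82 x 10^-19 M
Check: 3s = 8.5 x 10^-19 ≪ 0.915, so the approximation is valid.

s = 2.82e-19 M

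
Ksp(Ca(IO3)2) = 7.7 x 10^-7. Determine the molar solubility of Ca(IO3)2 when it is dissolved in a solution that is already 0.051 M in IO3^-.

s ≈ 3.0 × 10^-4 M

Ca(IO3)2(s) ⇌ Ca^2+ + 2 IO3^-
Ksp = [Ca^2+][IO3^-]^2
If s mol/L dissolves here, [Ca^2+] = s, [IO3^-] = 0.051 + 2s ≈ 0.051 (common-ion effect: IO3^- is already 0.051 M).
Ksp ≈ s × (0.051)^2
s = 3.0 x 10^-4 M
Check: 2s = 5.9 x 10^-4 ≪ 0.051, so the approximation is valid.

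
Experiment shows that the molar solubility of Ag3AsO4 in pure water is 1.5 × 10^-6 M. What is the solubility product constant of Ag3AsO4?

1.4e-22

Ag3AsO4(s) ⇌ 3 Ag^+ + AsO4^3-
For each mole of Ag3AsO4 that dissolves: [Ag^+] = 3s, [AsO4^3-] = s.
Ksp = [Ag^+]^3[AsO4^3-]
Ksp = (3s)^3s = 27s^4
With s = 1.5 x 10^-6: Ksp = 1.4 × 10^-22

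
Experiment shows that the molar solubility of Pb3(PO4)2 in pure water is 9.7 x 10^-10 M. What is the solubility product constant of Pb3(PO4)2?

Pb3(PO4)2(s) ⇌ 3 Pb^2+ + 2 PO4^3-
For each mole of Pb3(PO4)2 that dissolves: [Pb^2+] = 3s, [PO4^3-] = 2s.
Ksp = [Pb^2+]^3[PO4^3-]^2
So Ksp = (3s)^3 × (2s)^2 = 108s^5
With s = 9.7 × 10^-10: Ksp = 9.3 × 10^-44

9.3e-44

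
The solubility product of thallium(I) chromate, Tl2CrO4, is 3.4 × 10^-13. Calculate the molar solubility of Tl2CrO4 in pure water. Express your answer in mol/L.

Tl2CrO4(s) ⇌ 2 Tl^+ + CrO4^2-
Ksp = [Tl^+]^2[CrO4^2-]
For each mole of Tl2CrO4 that dissolves: [Tl^+] = 2s, [CrO4^2-] = s.
Substituting: Ksp = (2s)^2s = 4s^3
s = (3.4 × 10^-13 / 4)^(1/3) = 4.4 × 10^-5 M

4.4e-5 M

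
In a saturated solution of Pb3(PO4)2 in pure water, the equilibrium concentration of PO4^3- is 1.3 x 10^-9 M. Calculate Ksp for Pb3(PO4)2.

Ksp = 1.3 × 10^-44

Pb3(PO4)2(s) ⇌ 3 Pb^2+(aq) + 2 PO4^3-(aq)
Stoichiometry gives [Pb^2+] = (3/2)[PO4^3-] = 1.95 x 10^-9 M.
Ksp = [Pb^2+]^3[PO4^3-]^2
Ksp = (1.95 × 10^-9)^3 × (1.3 × 10^-9)^2 = 1.3 × 10^-44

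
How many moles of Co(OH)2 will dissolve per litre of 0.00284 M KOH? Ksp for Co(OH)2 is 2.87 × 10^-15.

Co(OH)2(s) <=> Co^2+(aq) + 2 OH^-(aq)
Ksp = [Co^2+][OH^-]^2
Let s be the molar solubility in this solution. [Co^2+] = s, [OH^-] = 0.00284 + 2s ≈ 0.00284 (since OH^- from KOH dominates).
Ksp ≈ s × (0.00284)^2
s = 3.56 × 10^-10 M
Check: 2s = 7.1 × 10^-10 ≪ 0.00284, so the approximation is valid.

s ≈ 3.56e-10 M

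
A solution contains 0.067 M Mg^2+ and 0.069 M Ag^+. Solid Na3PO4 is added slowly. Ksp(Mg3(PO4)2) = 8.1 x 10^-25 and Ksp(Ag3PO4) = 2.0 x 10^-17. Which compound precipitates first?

Each salt begins to precipitate when Q = Ksp, i.e. when [PO4^3-] reaches its threshold.
For Mg3(PO4)2: 8.1 x 10^-25 = (0.067)^3 × [PO4^3-]^2  ⇒  [PO4^3-] = 5.2 x 10^-11 M.
For Ag3PO4: 2.0 x 10^-17 = (0.069)^3 × [PO4^3-]  ⇒  [PO4^3-] = 6.1 × 10^-14 M.
The salt with the lower threshold [PO4^3-] precipitates first: Ag3PO4.

Ag3PO4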